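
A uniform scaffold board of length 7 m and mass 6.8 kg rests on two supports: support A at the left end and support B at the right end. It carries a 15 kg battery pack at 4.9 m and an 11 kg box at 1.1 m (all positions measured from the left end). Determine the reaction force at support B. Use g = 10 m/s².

R_B ≈ 156 N

Taking torques about support A:
Beam weight: 6.8 × 10 = 68 N down at 3.5 m → arm 3.5 m, τ = 68 × 3.5 = 238 N·m clockwise.
Battery pack: 15 × 10 = 150 N down at 4.9 m → arm 4.9 m, τ = 150 × 4.9 = 735 N·m clockwise.
Box: 11 × 10 = 110 N down at 1.1 m → arm 1.1 m, τ = 110 × 1.1 = 121 N·m clockwise.
Net load moment about support A = 1094 N·m clockwise.
Reaction R at support B is upward at 7 m, arm 7 m → moment R × 7 counterclockwise.
For rotational equilibrium, R × 7 = 1094, so R = 156 N.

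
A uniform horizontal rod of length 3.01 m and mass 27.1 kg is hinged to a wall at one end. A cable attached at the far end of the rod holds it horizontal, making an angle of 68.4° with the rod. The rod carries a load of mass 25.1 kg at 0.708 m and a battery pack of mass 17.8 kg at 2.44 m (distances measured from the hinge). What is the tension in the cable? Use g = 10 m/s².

Taking torques about the hinge:
Beam weight: 27.1 × 10 = 271 N down at 1.505 m → arm 1.505 m, τ = 271 × 1.505 = 407.9 N·m clockwise.
Load: 25.1 × 10 = 251 N down at 0.708 m → arm 0.708 m, τ = 251 × 0.708 = 177.7 N·m clockwise.
Battery pack: 17.8 × 10 = 178 N down at 2.44 m → arm 2.44 m, τ = 178 × 2.44 = 434.3 N·m clockwise.
Total clockwise load moment = 1020 N·m.
The cable tension T acts at 3.01 m; only its component perpendicular to the rod, T sinθ, produces torque. sin 68.4° = 0.9298.
Balancing moments: T × 3.01 × 0.9298 = 1020, giving T = 1020 / 2.799 = 364 N.

T ≈ 364 N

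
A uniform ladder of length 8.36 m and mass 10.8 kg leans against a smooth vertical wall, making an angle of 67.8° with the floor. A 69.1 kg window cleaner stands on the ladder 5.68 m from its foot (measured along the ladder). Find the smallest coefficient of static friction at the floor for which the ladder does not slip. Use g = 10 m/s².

μ_min ≈ 0.267

Sum moments about the foot of the ladder (the floor normal and friction both act there and drop out).
Ladder weight 10.8×10 = 108 N acts at 4.18 m along the ladder; its horizontal arm is 4.18·cos67.8° = 1.579 m → τ = 170.5 N·m clockwise.
Window cleaner: 69.1×10 = 691 N at 5.68 m → arm 2.146 m → τ = 1483 N·m clockwise.
Wall normal N acts horizontally at the top; its moment arm is the height L sinθ = 8.36·sin67.8° = 7.74 m, counterclockwise.
For rotational equilibrium, N × 7.74 = 1654, so N = 213.7 N.
ΣFx = 0 ⇒ f = N_wall = 213.7 N. ΣFy = 0 ⇒ N_floor = 799 N.
μ_min = f / N_floor = 213.7 / 799 = 0.267.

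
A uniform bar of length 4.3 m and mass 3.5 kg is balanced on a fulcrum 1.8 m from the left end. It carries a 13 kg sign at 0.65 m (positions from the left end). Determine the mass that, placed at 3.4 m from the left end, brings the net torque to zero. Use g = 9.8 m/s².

m ≈ 8.58 kg

Taking torques about the fulcrum (at 1.8 m from the left end):
Beam weight: 3.5 × 9.8 = 34.3 N down at 2.15 m → arm 0.35 m, τ = 34.3 × 0.35 = 12 N·m clockwise.
Sign: 13 × 9.8 = 127.4 N down at 0.65 m → arm 1.15 m, τ = 127.4 × 1.15 = 146.5 N·m counterclockwise.
Net moment of known loads = 134.5 N·m counterclockwise.
An unknown mass m at 3.4 m has arm 1.6 m; its moment is m·g·1.6 clockwise.
Στ = 0 ⇒ m × 9.8 × 1.6 = 134.5 ⇒ m = 134.5 / (9.8 × 1.6) = 8.58 kg.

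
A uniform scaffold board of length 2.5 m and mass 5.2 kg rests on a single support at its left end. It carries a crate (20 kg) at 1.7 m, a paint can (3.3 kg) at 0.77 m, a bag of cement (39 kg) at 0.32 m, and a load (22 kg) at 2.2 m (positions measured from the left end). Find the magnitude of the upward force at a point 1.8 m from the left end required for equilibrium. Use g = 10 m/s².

F ≈ 577 N

About the left end:
Beam weight: 5.2 × 10 = 52 N down at 1.25 m → arm 1.25 m, τ = 52 × 1.25 = 65 N·m clockwise.
Crate: 20 × 10 = 200 N down at 1.7 m → arm 1.7 m, τ = 200 × 1.7 = 340 N·m clockwise.
Paint can: 3.3 × 10 = 33 N down at 0.77 m → arm 0.77 m, τ = 33 × 0.77 = 25.41 N·m clockwise.
Bag of cement: 39 × 10 = 390 N down at 0.32 m → arm 0.32 m, τ = 390 × 0.32 = 124.8 N·m clockwise.
Load: 22 × 10 = 220 N down at 2.2 m → arm 2.2 m, τ = 220 × 2.2 = 484 N·m clockwise.
Net moment of the loads = 1039 N·m clockwise.
The upward force F acts at a point 1.8 m from the left end, arm 1.8 m, giving F × 1.8 counterclockwise.
Setting net torque to zero: F × 1.8 = 1039 → F = 1039 / 1.8 = 577 N.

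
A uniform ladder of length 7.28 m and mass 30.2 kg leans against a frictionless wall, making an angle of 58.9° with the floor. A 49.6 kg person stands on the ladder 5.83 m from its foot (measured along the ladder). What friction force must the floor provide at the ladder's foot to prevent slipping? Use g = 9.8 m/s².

f ≈ 324 N

Taking torques about the foot of the ladder:
Ladder weight 30.2×9.8 = 296 N acts at 3.64 m along the ladder; its horizontal arm is 3.64·cos58.9° = 1.88 m → τ = 556.5 N·m clockwise.
Person: 49.6×9.8 = 486.1 N at 5.83 m → arm 3.011 m → τ = 1464 N·m clockwise.
Wall normal N acts horizontally at the top; its moment arm is the height L sinθ = 7.28·sin58.9° = 6.234 m, counterclockwise.
Setting net torque to zero: N × 6.234 = 2020 → N = 324 N.
ΣFx = 0: friction at the foot balances the wall's push, so f = N_wall = 324 N.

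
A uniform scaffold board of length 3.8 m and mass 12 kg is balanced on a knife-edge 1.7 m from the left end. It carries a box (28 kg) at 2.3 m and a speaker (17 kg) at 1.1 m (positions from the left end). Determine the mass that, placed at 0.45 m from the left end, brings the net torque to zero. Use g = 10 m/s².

m ≈ 7.2 kg

About the knife-edge (at 1.7 m from the left end):
Beam weight: 12 × 10 = 120 N down at 1.9 m → arm 0.2 m, τ = 120 × 0.2 = 24 N·m clockwise.
Box: 28 × 10 = 280 N down at 2.3 m → arm 0.6 m, τ = 280 × 0.6 = 168 N·m clockwise.
Speaker: 17 × 10 = 170 N down at 1.1 m → arm 0.6 m, τ = 170 × 0.6 = 102 N·m counterclockwise.
Net moment of known loads = 90 N·m clockwise.
An unknown mass m at 0.45 m has arm 1.25 m; its moment is m·g·1.25 counterclockwise.
Setting net torque to zero: m × 10 × 1.25 = 90 → m = 90 / (10 × 1.25) = 7.2 kg.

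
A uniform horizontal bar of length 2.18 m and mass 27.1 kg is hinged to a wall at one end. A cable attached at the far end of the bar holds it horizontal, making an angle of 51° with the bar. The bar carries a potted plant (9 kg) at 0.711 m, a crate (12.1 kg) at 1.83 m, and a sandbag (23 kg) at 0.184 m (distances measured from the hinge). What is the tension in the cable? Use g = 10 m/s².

Taking torques about the hinge:
Beam weight: 27.1 × 10 = 271 N down at 1.09 m → arm 1.09 m, τ = 271 × 1.09 = 295.4 N·m clockwise.
Potted plant: 9 × 10 = 90 N down at 0.711 m → arm 0.711 m, τ = 90 × 0.711 = 63.99 N·m clockwise.
Crate: 12.1 × 10 = 121 N down at 1.83 m → arm 1.83 m, τ = 121 × 1.83 = 221.4 N·m clockwise.
Sandbag: 23 × 10 = 230 N down at 0.184 m → arm 0.184 m, τ = 230 × 0.184 = 42.32 N·m clockwise.
Total clockwise load moment = 623.1 N·m.
The cable tension T acts at 2.18 m; only its component perpendicular to the bar, T sinθ, produces torque. sin 51° = 0.7771.
Balancing moments: T × 2.18 × 0.7771 = 623.1, giving T = 623.1 / 1.694 = 368 N.

T ≈ 368 N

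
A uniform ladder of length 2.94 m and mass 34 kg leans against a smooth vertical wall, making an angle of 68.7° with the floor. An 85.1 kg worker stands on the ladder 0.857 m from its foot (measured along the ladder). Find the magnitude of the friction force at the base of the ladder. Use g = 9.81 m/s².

f ≈ 160 N

Choose the foot of the ladder as the axis so the floor normal and friction both act there and drop out.
Ladder weight 34×9.81 = 333.5 N acts at 1.47 m along the ladder; its horizontal arm is 1.47·cos68.7° = 0.534 m → τ = 178.1 N·m clockwise.
Worker: 85.1×9.81 = 834.8 N at 0.857 m → arm 0.3113 m → τ = 259.9 N·m clockwise.
Wall normal N acts horizontally at the top; its moment arm is the height L sinθ = 2.94·sin68.7° = 2.739 m, counterclockwise.
Setting net torque to zero: N × 2.739 = 438 → N = 160 N.
ΣFx = 0: friction at the foot balances the wall's push, so f = N_wall = 160 N.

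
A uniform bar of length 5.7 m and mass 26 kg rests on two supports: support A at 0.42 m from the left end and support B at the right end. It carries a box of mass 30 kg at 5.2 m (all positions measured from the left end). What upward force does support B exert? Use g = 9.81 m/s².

R_B ≈ 384 N

Choose support A as the axis so its reaction then has zero moment arm.
Beam weight: 26 × 9.81 = 255.1 N down at 2.85 m → arm 2.43 m, τ = 255.1 × 2.43 = 619.9 N·m clockwise.
Box: 30 × 9.81 = 294.3 N down at 5.2 m → arm 4.78 m, τ = 294.3 × 4.78 = 1407 N·m clockwise.
Net load moment about support A = 2027 N·m clockwise.
Reaction R at support B is upward at 5.7 m, arm 5.28 m → moment R × 5.28 counterclockwise.
Setting net torque to zero: R × 5.28 = 2027 → R = 384 N.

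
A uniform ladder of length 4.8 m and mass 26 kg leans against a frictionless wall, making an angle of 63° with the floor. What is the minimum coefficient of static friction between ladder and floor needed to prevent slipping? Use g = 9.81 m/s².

μ_min ≈ 0.255

Sum moments about the foot of the ladder (the floor normal and friction both act there and drop out).
Ladder weight 26×9.81 = 255.1 N acts at 2.4 m along the ladder; its horizontal arm is 2.4·cos63° = 1.09 m → τ = 278.1 N·m clockwise.
Wall normal N acts horizontally at the top; its moment arm is the height L sinθ = 4.8·sin63° = 4.277 m, counterclockwise.
For rotational equilibrium, N × 4.277 = 278.1, so N = 65.02 N.
ΣFx = 0 ⇒ f = N_wall = 65.02 N. ΣFy = 0 ⇒ N_floor = 255.1 N.
μ_min = f / N_floor = 65.02 / 255.1 = 0.255.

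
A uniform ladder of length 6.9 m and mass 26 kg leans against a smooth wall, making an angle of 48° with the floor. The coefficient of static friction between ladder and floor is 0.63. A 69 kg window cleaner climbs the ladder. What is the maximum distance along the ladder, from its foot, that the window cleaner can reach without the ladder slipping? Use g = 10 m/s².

d ≈ 5.35 m

Taking torques about the foot of the ladder:
Ladder weight 26×10 = 260 N acts at 3.45 m along the ladder; its horizontal arm is 3.45·cos48° = 2.309 m → τ = 600.3 N·m clockwise.
Window cleaner weight 69×10 = 690 N at distance d → arm d·cos48° → τ = 690·d·0.6691 clockwise.
Wall normal N at the top has arm L sinθ = 5.128 m counterclockwise, so Στ = 0 gives N·5.128 = 600.3 + 461.7·d.
ΣFy = 0 ⇒ N_floor = 950 N, so the maximum friction is μ_s·N_floor = 0.63×950 = 598.5 N. ΣFx = 0 ⇒ N_wall = f, so at the slipping point N = 598.5 N.
Substituting: 598.5×5.128 = 600.3 + 461.7·d ⇒ d = (3069 − 600.3) / 461.7 = 5.35 m.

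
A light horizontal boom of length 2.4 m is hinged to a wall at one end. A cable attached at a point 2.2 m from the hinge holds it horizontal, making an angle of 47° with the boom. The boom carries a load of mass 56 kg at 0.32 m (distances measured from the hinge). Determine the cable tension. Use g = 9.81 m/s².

Sum moments about the hinge (the unknown hinge reaction has zero arm there).
Load: 56 × 9.81 = 549.4 N down at 0.32 m → arm 0.32 m, τ = 549.4 × 0.32 = 175.8 N·m clockwise.
Total clockwise load moment = 175.8 N·m.
The cable tension T acts at 2.2 m; only its component perpendicular to the boom, T sinθ, produces torque. sin 47° = 0.7314.
For rotational equilibrium, T × 2.2 × 0.7314 = 175.8, so T = 175.8 / 1.609 = 109 N.

T ≈ 109 N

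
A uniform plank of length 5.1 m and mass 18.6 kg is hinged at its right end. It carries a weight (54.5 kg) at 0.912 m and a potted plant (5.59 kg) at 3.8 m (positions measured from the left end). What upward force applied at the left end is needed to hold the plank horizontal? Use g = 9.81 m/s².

About the right end:
Beam weight: 18.6 × 9.81 = 182.5 N down at 2.55 m → arm 2.55 m, τ = 182.5 × 2.55 = 465.4 N·m counterclockwise.
Weight: 54.5 × 9.81 = 534.6 N down at 0.912 m → arm 4.188 m, τ = 534.6 × 4.188 = 2239 N·m counterclockwise.
Potted plant: 5.59 × 9.81 = 54.84 N down at 3.8 m → arm 1.3 m, τ = 54.84 × 1.3 = 71.29 N·m counterclockwise.
Net moment of the loads = 2776 N·m counterclockwise.
The upward force F acts at the left end, arm 5.1 m, giving F × 5.1 clockwise.
Balancing moments: F × 5.1 = 2776, giving F = 2776 / 5.1 = 544 N.

F ≈ 544 N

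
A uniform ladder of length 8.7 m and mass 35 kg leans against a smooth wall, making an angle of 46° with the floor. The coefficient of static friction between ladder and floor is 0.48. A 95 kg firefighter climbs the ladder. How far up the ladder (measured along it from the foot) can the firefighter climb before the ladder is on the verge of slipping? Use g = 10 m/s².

Taking torques about the foot of the ladder:
Ladder weight 35×10 = 350 N acts at 4.35 m along the ladder; its horizontal arm is 4.35·cos46° = 3.022 m → τ = 1058 N·m clockwise.
Firefighter weight 95×10 = 950 N at distance d → arm d·cos46° → τ = 950·d·0.6947 clockwise.
Wall normal N at the top has arm L sinθ = 6.258 m counterclockwise, so Στ = 0 gives N·6.258 = 1058 + 660·d.
ΣFy = 0 ⇒ N_floor = 1300 N, so the maximum friction is μ_s·N_floor = 0.48×1300 = 624 N. ΣFx = 0 ⇒ N_wall = f, so at the slipping point N = 624 N.
Substituting: 624×6.258 = 1058 + 660·d ⇒ d = (3905 − 1058) / 660 = 4.31 m.

d ≈ 4.31 m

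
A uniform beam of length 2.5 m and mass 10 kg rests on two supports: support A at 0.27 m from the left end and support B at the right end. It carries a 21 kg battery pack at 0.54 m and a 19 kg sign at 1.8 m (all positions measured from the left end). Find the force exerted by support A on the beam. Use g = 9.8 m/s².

R_A ≈ 294 N

Take moments about support B.
Beam weight: 10 × 9.8 = 98 N down at 1.25 m → arm 1.25 m, τ = 98 × 1.25 = 122.5 N·m counterclockwise.
Battery pack: 21 × 9.8 = 205.8 N down at 0.54 m → arm 1.96 m, τ = 205.8 × 1.96 = 403.4 N·m counterclockwise.
Sign: 19 × 9.8 = 186.2 N down at 1.8 m → arm 0.7 m, τ = 186.2 × 0.7 = 130.3 N·m counterclockwise.
Net load moment about support B = 656.2 N·m counterclockwise.
Reaction R at support A is upward at 0.27 m, arm 2.23 m → moment R × 2.23 clockwise.
Στ = 0 ⇒ R × 2.23 = 656.2 ⇒ R = 294 N.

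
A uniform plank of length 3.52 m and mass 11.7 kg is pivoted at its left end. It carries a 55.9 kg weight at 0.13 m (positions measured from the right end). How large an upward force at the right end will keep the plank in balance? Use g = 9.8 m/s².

F ≈ 585 N

Sum moments about the left end (the unknown pivot reaction has zero arm there).
Beam weight: 11.7 × 9.8 = 114.7 N down at 1.76 m → arm 1.76 m, τ = 114.7 × 1.76 = 201.9 N·m clockwise.
Weight: 55.9 × 9.8 = 547.8 N down at 0.13 m → arm 3.39 m, τ = 547.8 × 3.39 = 1857 N·m clockwise.
Net moment of the loads = 2059 N·m clockwise.
The upward force F acts at the right end, arm 3.52 m, giving F × 3.52 counterclockwise.
Setting net torque to zero: F × 3.52 = 2059 → F = 2059 / 3.52 = 585 N.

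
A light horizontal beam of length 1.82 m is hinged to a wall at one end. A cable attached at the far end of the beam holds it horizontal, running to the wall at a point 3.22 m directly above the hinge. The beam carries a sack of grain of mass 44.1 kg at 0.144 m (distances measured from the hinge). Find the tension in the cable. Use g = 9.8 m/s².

Choose the hinge as the axis so the unknown hinge reaction has zero arm there.
Sack of grain: 44.1 × 9.8 = 432.2 N down at 0.144 m → arm 0.144 m, τ = 432.2 × 0.144 = 62.24 N·m clockwise.
Total clockwise load moment = 62.24 N·m.
The cable tension T acts at 1.82 m; only its component perpendicular to the beam, T sinθ, produces torque. sinθ = h/√(h²+d²) = 3.22/√(3.22²+1.82²) = 0.8706.
Setting net torque to zero: T × 1.82 × 0.8706 = 62.24 → T = 62.24 / 1.584 = 39.3 N.

T ≈ 39.3 N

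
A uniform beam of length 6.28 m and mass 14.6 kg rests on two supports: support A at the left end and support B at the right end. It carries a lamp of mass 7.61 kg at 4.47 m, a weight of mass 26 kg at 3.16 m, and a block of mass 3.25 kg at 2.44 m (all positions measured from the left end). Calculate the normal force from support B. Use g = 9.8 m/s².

Choose support A as the axis so its reaction then has zero moment arm.
Beam weight: 14.6 × 9.8 = 143.1 N down at 3.14 m → arm 3.14 m, τ = 143.1 × 3.14 = 449.3 N·m clockwise.
Lamp: 7.61 × 9.8 = 74.58 N down at 4.47 m → arm 4.47 m, τ = 74.58 × 4.47 = 333.4 N·m clockwise.
Weight: 26 × 9.8 = 254.8 N down at 3.16 m → arm 3.16 m, τ = 254.8 × 3.16 = 805.2 N·m clockwise.
Block: 3.25 × 9.8 = 31.85 N down at 2.44 m → arm 2.44 m, τ = 31.85 × 2.44 = 77.71 N·m clockwise.
Net load moment about support A = 1666 N·m clockwise.
Reaction R at support B is upward at 6.28 m, arm 6.28 m → moment R × 6.28 counterclockwise.
Setting net torque to zero: R × 6.28 = 1666 → R = 265 N.

R_B ≈ 265 N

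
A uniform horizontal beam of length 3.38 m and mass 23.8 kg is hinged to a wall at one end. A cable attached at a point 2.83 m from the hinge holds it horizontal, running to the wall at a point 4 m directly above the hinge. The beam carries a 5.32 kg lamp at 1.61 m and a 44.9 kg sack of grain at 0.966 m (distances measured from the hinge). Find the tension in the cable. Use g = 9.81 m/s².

T ≈ 391 N

About the hinge:
Beam weight: 23.8 × 9.81 = 233.5 N down at 1.69 m → arm 1.69 m, τ = 233.5 × 1.69 = 394.6 N·m clockwise.
Lamp: 5.32 × 9.81 = 52.19 N down at 1.61 m → arm 1.61 m, τ = 52.19 × 1.61 = 84.03 N·m clockwise.
Sack of grain: 44.9 × 9.81 = 440.5 N down at 0.966 m → arm 0.966 m, τ = 440.5 × 0.966 = 425.5 N·m clockwise.
Total clockwise load moment = 904.1 N·m.
The cable tension T acts at 2.83 m; only its component perpendicular to the beam, T sinθ, produces torque. sinθ = h/√(h²+d²) = 4/√(4²+2.83²) = 0.8163.
For rotational equilibrium, T × 2.83 × 0.8163 = 904.1, so T = 904.1 / 2.31 = 391 N.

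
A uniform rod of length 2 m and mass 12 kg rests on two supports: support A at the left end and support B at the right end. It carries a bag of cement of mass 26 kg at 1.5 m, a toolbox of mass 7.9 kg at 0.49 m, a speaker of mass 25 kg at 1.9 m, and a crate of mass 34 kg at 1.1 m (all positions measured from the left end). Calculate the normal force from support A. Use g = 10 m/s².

R_A ≈ 350 N

Sum moments about support B (its reaction then has zero moment arm).
Beam weight: 12 × 10 = 120 N down at 1 m → arm 1 m, τ = 120 × 1 = 120 N·m counterclockwise.
Bag of cement: 26 × 10 = 260 N down at 1.5 m → arm 0.5 m, τ = 260 × 0.5 = 130 N·m counterclockwise.
Toolbox: 7.9 × 10 = 79 N down at 0.49 m → arm 1.51 m, τ = 79 × 1.51 = 119.3 N·m counterclockwise.
Speaker: 25 × 10 = 250 N down at 1.9 m → arm 0.1 m, τ = 250 × 0.1 = 25 N·m counterclockwise.
Crate: 34 × 10 = 340 N down at 1.1 m → arm 0.9 m, τ = 340 × 0.9 = 306 N·m counterclockwise.
Net load moment about support B = 700.3 N·m counterclockwise.
Reaction R at support A is upward at 0 m, arm 2 m → moment R × 2 clockwise.
Στ = 0 ⇒ R × 2 = 700.3 ⇒ R = 350 N.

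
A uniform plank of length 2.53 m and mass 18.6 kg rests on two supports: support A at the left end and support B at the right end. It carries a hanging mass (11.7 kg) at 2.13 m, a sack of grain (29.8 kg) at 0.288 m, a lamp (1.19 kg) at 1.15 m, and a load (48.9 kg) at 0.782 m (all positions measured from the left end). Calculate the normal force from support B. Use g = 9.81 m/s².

R_B ≈ 375 N

Taking torques about support A:
Beam weight: 18.6 × 9.81 = 182.5 N down at 1.265 m → arm 1.265 m, τ = 182.5 × 1.265 = 230.9 N·m clockwise.
Hanging mass: 11.7 × 9.81 = 114.8 N down at 2.13 m → arm 2.13 m, τ = 114.8 × 2.13 = 244.5 N·m clockwise.
Sack of grain: 29.8 × 9.81 = 292.3 N down at 0.288 m → arm 0.288 m, τ = 292.3 × 0.288 = 84.18 N·m clockwise.
Lamp: 1.19 × 9.81 = 11.67 N down at 1.15 m → arm 1.15 m, τ = 11.67 × 1.15 = 13.42 N·m clockwise.
Load: 48.9 × 9.81 = 479.7 N down at 0.782 m → arm 0.782 m, τ = 479.7 × 0.782 = 375.1 N·m clockwise.
Net load moment about support A = 948.1 N·m clockwise.
Reaction R at support B is upward at 2.53 m, arm 2.53 m → moment R × 2.53 counterclockwise.
Balancing moments: R × 2.53 = 948.1, giving R = 375 N.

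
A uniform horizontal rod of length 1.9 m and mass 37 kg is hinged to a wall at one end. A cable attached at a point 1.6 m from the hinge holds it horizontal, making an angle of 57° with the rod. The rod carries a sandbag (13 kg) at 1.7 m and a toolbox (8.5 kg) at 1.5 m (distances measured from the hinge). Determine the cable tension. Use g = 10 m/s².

Sum moments about the hinge (the unknown hinge reaction has zero arm there).
Beam weight: 37 × 10 = 370 N down at 0.95 m → arm 0.95 m, τ = 370 × 0.95 = 351.5 N·m clockwise.
Sandbag: 13 × 10 = 130 N down at 1.7 m → arm 1.7 m, τ = 130 × 1.7 = 221 N·m clockwise.
Toolbox: 8.5 × 10 = 85 N down at 1.5 m → arm 1.5 m, τ = 85 × 1.5 = 127.5 N·m clockwise.
Total clockwise load moment = 700 N·m.
The cable tension T acts at 1.6 m; only its component perpendicular to the rod, T sinθ, produces torque. sin 57° = 0.8387.
Balancing moments: T × 1.6 × 0.8387 = 700, giving T = 700 / 1.342 = 522 N.

T ≈ 522 N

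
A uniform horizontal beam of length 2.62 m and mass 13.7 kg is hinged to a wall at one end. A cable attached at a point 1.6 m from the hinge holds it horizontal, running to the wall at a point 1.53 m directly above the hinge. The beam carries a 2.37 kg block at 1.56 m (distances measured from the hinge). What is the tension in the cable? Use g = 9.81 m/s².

Choose the hinge as the axis so the unknown hinge reaction has zero arm there.
Beam weight: 13.7 × 9.81 = 134.4 N down at 1.31 m → arm 1.31 m, τ = 134.4 × 1.31 = 176.1 N·m clockwise.
Block: 2.37 × 9.81 = 23.25 N down at 1.56 m → arm 1.56 m, τ = 23.25 × 1.56 = 36.27 N·m clockwise.
Total clockwise load moment = 212.4 N·m.
The cable tension T acts at 1.6 m; only its component perpendicular to the beam, T sinθ, produces torque. sinθ = h/√(h²+d²) = 1.53/√(1.53²+1.6²) = 0.6911.
Setting net torque to zero: T × 1.6 × 0.6911 = 212.4 → T = 212.4 / 1.106 = 192 N.

T ≈ 192 N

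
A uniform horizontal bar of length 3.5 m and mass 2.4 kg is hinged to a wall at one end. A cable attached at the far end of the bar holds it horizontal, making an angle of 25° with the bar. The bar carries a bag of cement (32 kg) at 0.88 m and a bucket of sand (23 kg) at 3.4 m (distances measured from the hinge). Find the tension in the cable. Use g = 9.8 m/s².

Choose the hinge as the axis so the unknown hinge reaction has zero arm there.
Beam weight: 2.4 × 9.8 = 23.52 N down at 1.75 m → arm 1.75 m, τ = 23.52 × 1.75 = 41.16 N·m clockwise.
Bag of cement: 32 × 9.8 = 313.6 N down at 0.88 m → arm 0.88 m, τ = 313.6 × 0.88 = 276 N·m clockwise.
Bucket of sand: 23 × 9.8 = 225.4 N down at 3.4 m → arm 3.4 m, τ = 225.4 × 3.4 = 766.4 N·m clockwise.
Total clockwise load moment = 1084 N·m.
The cable tension T acts at 3.5 m; only its component perpendicular to the bar, T sinθ, produces torque. sin 25° = 0.4226.
Balancing moments: T × 3.5 × 0.4226 = 1084, giving T = 1084 / 1.479 = 733 N.

T ≈ 733 N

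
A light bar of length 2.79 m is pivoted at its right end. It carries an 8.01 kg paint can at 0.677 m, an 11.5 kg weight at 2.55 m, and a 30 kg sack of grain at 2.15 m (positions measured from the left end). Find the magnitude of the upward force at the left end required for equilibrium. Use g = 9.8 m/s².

F ≈ 137 N

Sum moments about the right end (the unknown pivot reaction has zero arm there).
Paint can: 8.01 × 9.8 = 78.5 N down at 0.677 m → arm 2.113 m, τ = 78.5 × 2.113 = 165.9 N·m counterclockwise.
Weight: 11.5 × 9.8 = 112.7 N down at 2.55 m → arm 0.24 m, τ = 112.7 × 0.24 = 27.05 N·m counterclockwise.
Sack of grain: 30 × 9.8 = 294 N down at 2.15 m → arm 0.64 m, τ = 294 × 0.64 = 188.2 N·m counterclockwise.
Net moment of the loads = 381.1 N·m counterclockwise.
The upward force F acts at the left end, arm 2.79 m, giving F × 2.79 clockwise.
Balancing moments: F × 2.79 = 381.1, giving F = 381.1 / 2.79 = 137 N.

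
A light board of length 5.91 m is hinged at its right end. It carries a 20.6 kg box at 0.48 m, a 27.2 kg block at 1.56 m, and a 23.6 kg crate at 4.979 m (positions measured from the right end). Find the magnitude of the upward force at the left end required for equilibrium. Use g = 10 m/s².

Take moments about the right end.
Box: 20.6 × 10 = 206 N down at 0.48 m → arm 0.48 m, τ = 206 × 0.48 = 98.88 N·m counterclockwise.
Block: 27.2 × 10 = 272 N down at 1.56 m → arm 1.56 m, τ = 272 × 1.56 = 424.3 N·m counterclockwise.
Crate: 23.6 × 10 = 236 N down at 4.979 m → arm 4.979 m, τ = 236 × 4.979 = 1175 N·m counterclockwise.
Net moment of the loads = 1698 N·m counterclockwise.
The upward force F acts at the left end, arm 5.91 m, giving F × 5.91 clockwise.
Στ = 0 ⇒ F × 5.91 = 1698 ⇒ F = 1698 / 5.91 = 287 N.

F ≈ 287 N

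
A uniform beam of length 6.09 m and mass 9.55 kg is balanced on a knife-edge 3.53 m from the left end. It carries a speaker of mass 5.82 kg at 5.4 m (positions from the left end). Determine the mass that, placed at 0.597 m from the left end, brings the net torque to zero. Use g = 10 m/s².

Choose the knife-edge (at 3.53 m from the left end) as the axis so the support reaction has zero arm there.
Beam weight: 9.55 × 10 = 95.5 N down at 3.045 m → arm 0.485 m, τ = 95.5 × 0.485 = 46.32 N·m counterclockwise.
Speaker: 5.82 × 10 = 58.2 N down at 5.4 m → arm 1.87 m, τ = 58.2 × 1.87 = 108.8 N·m clockwise.
Net moment of known loads = 62.48 N·m clockwise.
An unknown mass m at 0.597 m has arm 2.933 m; its moment is m·g·2.933 counterclockwise.
Balancing moments: m × 10 × 2.933 = 62.48, giving m = 62.48 / (10 × 2.933) = 2.13 kg.

m ≈ 2.13 kg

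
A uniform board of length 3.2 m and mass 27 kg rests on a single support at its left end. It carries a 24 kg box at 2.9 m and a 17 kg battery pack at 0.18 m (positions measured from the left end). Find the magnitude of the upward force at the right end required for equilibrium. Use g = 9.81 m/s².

Sum moments about the left end (the unknown pivot reaction has zero arm there).
Beam weight: 27 × 9.81 = 264.9 N down at 1.6 m → arm 1.6 m, τ = 264.9 × 1.6 = 423.8 N·m clockwise.
Box: 24 × 9.81 = 235.4 N down at 2.9 m → arm 2.9 m, τ = 235.4 × 2.9 = 682.7 N·m clockwise.
Battery pack: 17 × 9.81 = 166.8 N down at 0.18 m → arm 0.18 m, τ = 166.8 × 0.18 = 30.02 N·m clockwise.
Net moment of the loads = 1137 N·m clockwise.
The upward force F acts at the right end, arm 3.2 m, giving F × 3.2 counterclockwise.
For rotational equilibrium, F × 3.2 = 1137, so F = 1137 / 3.2 = 355 N.

F ≈ 355 N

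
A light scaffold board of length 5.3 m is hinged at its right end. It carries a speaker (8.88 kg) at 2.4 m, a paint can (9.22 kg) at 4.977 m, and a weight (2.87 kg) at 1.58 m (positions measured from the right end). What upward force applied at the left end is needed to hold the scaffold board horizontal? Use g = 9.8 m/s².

F ≈ 133 N

Take moments about the right end.
Speaker: 8.88 × 9.8 = 87.02 N down at 2.4 m → arm 2.4 m, τ = 87.02 × 2.4 = 208.8 N·m counterclockwise.
Paint can: 9.22 × 9.8 = 90.36 N down at 4.977 m → arm 4.977 m, τ = 90.36 × 4.977 = 449.7 N·m counterclockwise.
Weight: 2.87 × 9.8 = 28.13 N down at 1.58 m → arm 1.58 m, τ = 28.13 × 1.58 = 44.45 N·m counterclockwise.
Net moment of the loads = 703 N·m counterclockwise.
The upward force F acts at the left end, arm 5.3 m, giving F × 5.3 clockwise.
Balancing moments: F × 5.3 = 703, giving F = 703 / 5.3 = 133 N.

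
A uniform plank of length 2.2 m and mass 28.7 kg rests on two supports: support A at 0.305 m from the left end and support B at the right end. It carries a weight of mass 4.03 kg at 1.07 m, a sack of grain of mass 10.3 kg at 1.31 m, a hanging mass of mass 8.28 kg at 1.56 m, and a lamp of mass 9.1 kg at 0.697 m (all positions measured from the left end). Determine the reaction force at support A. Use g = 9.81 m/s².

Choose support B as the axis so its reaction then has zero moment arm.
Beam weight: 28.7 × 9.81 = 281.5 N down at 1.1 m → arm 1.1 m, τ = 281.5 × 1.1 = 309.7 N·m counterclockwise.
Weight: 4.03 × 9.81 = 39.53 N down at 1.07 m → arm 1.13 m, τ = 39.53 × 1.13 = 44.67 N·m counterclockwise.
Sack of grain: 10.3 × 9.81 = 101 N down at 1.31 m → arm 0.89 m, τ = 101 × 0.89 = 89.89 N·m counterclockwise.
Hanging mass: 8.28 × 9.81 = 81.23 N down at 1.56 m → arm 0.64 m, τ = 81.23 × 0.64 = 51.99 N·m counterclockwise.
Lamp: 9.1 × 9.81 = 89.27 N down at 0.697 m → arm 1.503 m, τ = 89.27 × 1.503 = 134.2 N·m counterclockwise.
Net load moment about support B = 630.5 N·m counterclockwise.
Reaction R at support A is upward at 0.305 m, arm 1.895 m → moment R × 1.895 clockwise.
Balancing moments: R × 1.895 = 630.5, giving R = 333 N.

R_A ≈ 333 N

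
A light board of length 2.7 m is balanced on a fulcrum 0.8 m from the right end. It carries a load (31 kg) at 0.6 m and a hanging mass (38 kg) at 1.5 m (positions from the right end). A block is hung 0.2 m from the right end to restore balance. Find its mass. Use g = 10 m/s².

Take moments about the fulcrum (at 0.8 m from the right end).
Load: 31 × 10 = 310 N down at 0.6 m → arm 0.2 m, τ = 310 × 0.2 = 62 N·m clockwise.
Hanging mass: 38 × 10 = 380 N down at 1.5 m → arm 0.7 m, τ = 380 × 0.7 = 266 N·m counterclockwise.
Net moment of known loads = 204 N·m counterclockwise.
An unknown mass m at 0.2 m has arm 0.6 m; its moment is m·g·0.6 clockwise.
Setting net torque to zero: m × 10 × 0.6 = 204 → m = 204 / (10 × 0.6) = 34 kg.

m ≈ 34 kg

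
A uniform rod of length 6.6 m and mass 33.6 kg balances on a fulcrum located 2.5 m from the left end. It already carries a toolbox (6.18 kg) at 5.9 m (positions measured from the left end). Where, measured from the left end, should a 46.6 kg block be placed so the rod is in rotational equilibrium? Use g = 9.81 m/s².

Taking torques about the fulcrum (at 2.5 m from the left end):
Beam weight: 33.6 × 9.81 = 329.6 N down at 3.3 m → arm 0.8 m, τ = 329.6 × 0.8 = 263.7 N·m clockwise.
Toolbox: 6.18 × 9.81 = 60.63 N down at 5.9 m → arm 3.4 m, τ = 60.63 × 3.4 = 206.1 N·m clockwise.
Net moment of existing loads = 469.8 N·m clockwise.
The block weighs 46.6 × 9.81 = 457.1 N and must supply an equal counterclockwise moment, so its lever arm about the fulcrum is 469.8 / 457.1 = 1.03 m.
That puts it at 2.5 − 1.03 = 1.47 m from the left end.

x ≈ 1.47 m from the left end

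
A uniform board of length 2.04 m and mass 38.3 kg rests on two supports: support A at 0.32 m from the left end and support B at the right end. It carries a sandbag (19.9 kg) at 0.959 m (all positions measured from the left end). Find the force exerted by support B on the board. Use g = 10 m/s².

Take moments about support A.
Beam weight: 38.3 × 10 = 383 N down at 1.02 m → arm 0.7 m, τ = 383 × 0.7 = 268.1 N·m clockwise.
Sandbag: 19.9 × 10 = 199 N down at 0.959 m → arm 0.639 m, τ = 199 × 0.639 = 127.2 N·m clockwise.
Net load moment about support A = 395.3 N·m clockwise.
Reaction R at support B is upward at 2.04 m, arm 1.72 m → moment R × 1.72 counterclockwise.
Balancing moments: R × 1.72 = 395.3, giving R = 230 N.

R_B ≈ 230 N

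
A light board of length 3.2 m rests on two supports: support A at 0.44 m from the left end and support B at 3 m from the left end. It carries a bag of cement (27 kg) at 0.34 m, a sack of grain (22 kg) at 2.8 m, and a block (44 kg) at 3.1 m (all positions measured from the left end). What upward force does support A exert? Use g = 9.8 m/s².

Choose support B as the axis so its reaction then has zero moment arm.
Bag of cement: 27 × 9.8 = 264.6 N down at 0.34 m → arm 2.66 m, τ = 264.6 × 2.66 = 703.8 N·m counterclockwise.
Sack of grain: 22 × 9.8 = 215.6 N down at 2.8 m → arm 0.2 m, τ = 215.6 × 0.2 = 43.12 N·m counterclockwise.
Block: 44 × 9.8 = 431.2 N down at 3.1 m → arm 0.1 m, τ = 431.2 × 0.1 = 43.12 N·m clockwise.
Net load moment about support B = 703.8 N·m counterclockwise.
Reaction R at support A is upward at 0.44 m, arm 2.56 m → moment R × 2.56 clockwise.
For rotational equilibrium, R × 2.56 = 703.8, so R = 275 N.

R_A ≈ 275 N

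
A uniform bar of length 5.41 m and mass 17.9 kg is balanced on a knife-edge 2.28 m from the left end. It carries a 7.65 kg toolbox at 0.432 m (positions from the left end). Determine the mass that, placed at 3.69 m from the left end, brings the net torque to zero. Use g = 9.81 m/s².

m ≈ 4.63 kg

Sum moments about the knife-edge (at 2.28 m from the left end) (the support reaction has zero arm there).
Beam weight: 17.9 × 9.81 = 175.6 N down at 2.705 m → arm 0.425 m, τ = 175.6 × 0.425 = 74.63 N·m clockwise.
Toolbox: 7.65 × 9.81 = 75.05 N down at 0.432 m → arm 1.848 m, τ = 75.05 × 1.848 = 138.7 N·m counterclockwise.
Net moment of known loads = 64.07 N·m counterclockwise.
An unknown mass m at 3.69 m has arm 1.41 m; its moment is m·g·1.41 clockwise.
For rotational equilibrium, m × 9.81 × 1.41 = 64.07, so m = 64.07 / (9.81 × 1.41) = 4.63 kg.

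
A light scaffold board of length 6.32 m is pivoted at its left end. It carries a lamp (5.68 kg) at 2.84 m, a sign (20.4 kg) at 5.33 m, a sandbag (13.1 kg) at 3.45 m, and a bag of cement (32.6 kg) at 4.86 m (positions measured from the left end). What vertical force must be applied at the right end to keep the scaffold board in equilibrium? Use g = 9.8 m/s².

Sum moments about the left end (the unknown pivot reaction has zero arm there).
Lamp: 5.68 × 9.8 = 55.66 N down at 2.84 m → arm 2.84 m, τ = 55.66 × 2.84 = 158.1 N·m clockwise.
Sign: 20.4 × 9.8 = 199.9 N down at 5.33 m → arm 5.33 m, τ = 199.9 × 5.33 = 1065 N·m clockwise.
Sandbag: 13.1 × 9.8 = 128.4 N down at 3.45 m → arm 3.45 m, τ = 128.4 × 3.45 = 443 N·m clockwise.
Bag of cement: 32.6 × 9.8 = 319.5 N down at 4.86 m → arm 4.86 m, τ = 319.5 × 4.86 = 1553 N·m clockwise.
Net moment of the loads = 3219 N·m clockwise.
The upward force F acts at the right end, arm 6.32 m, giving F × 6.32 counterclockwise.
Στ = 0 ⇒ F × 6.32 = 3219 ⇒ F = 3219 / 6.32 = 509 N.

F ≈ 509 N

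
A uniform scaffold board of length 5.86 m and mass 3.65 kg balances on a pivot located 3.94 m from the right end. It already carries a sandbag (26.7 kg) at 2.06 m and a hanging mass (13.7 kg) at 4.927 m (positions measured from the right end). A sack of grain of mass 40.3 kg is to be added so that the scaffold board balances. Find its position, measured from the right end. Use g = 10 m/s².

x ≈ 4.94 m from the right end

About the pivot (at 3.94 m from the right end):
Beam weight: 3.65 × 10 = 36.5 N down at 2.93 m → arm 1.01 m, τ = 36.5 × 1.01 = 36.87 N·m clockwise.
Sandbag: 26.7 × 10 = 267 N down at 2.06 m → arm 1.88 m, τ = 267 × 1.88 = 502 N·m clockwise.
Hanging mass: 13.7 × 10 = 137 N down at 4.927 m → arm 0.987 m, τ = 137 × 0.987 = 135.2 N·m counterclockwise.
Net moment of existing loads = 403.7 N·m clockwise.
The sack of grain weighs 40.3 × 10 = 403 N and must supply an equal counterclockwise moment, so its lever arm about the pivot is 403.7 / 403 = 1 m.
That puts it at 3.94 + 1 = 4.94 m from the right end.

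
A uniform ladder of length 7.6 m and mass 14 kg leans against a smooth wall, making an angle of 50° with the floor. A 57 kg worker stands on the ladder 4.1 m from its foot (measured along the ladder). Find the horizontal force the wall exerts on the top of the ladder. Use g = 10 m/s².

Taking torques about the foot of the ladder:
Ladder weight 14×10 = 140 N acts at 3.8 m along the ladder; its horizontal arm is 3.8·cos50° = 2.443 m → τ = 342 N·m clockwise.
Worker: 57×10 = 570 N at 4.1 m → arm 2.635 m → τ = 1502 N·m clockwise.
Wall normal N acts horizontally at the top; its moment arm is the height L sinθ = 7.6·sin50° = 5.822 m, counterclockwise.
Στ = 0 ⇒ N × 5.822 = 1844 ⇒ N = 317 N.

N_wall ≈ 317 N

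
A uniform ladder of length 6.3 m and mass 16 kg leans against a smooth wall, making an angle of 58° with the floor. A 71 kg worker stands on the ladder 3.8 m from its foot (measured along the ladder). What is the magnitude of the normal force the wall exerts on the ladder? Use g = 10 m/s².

Take moments about the foot of the ladder.
Ladder weight 16×10 = 160 N acts at 3.15 m along the ladder; its horizontal arm is 3.15·cos58° = 1.669 m → τ = 267 N·m clockwise.
Worker: 71×10 = 710 N at 3.8 m → arm 2.014 m → τ = 1430 N·m clockwise.
Wall normal N acts horizontally at the top; its moment arm is the height L sinθ = 6.3·sin58° = 5.343 m, counterclockwise.
Setting net torque to zero: N × 5.343 = 1697 → N = 318 N.

N_wall ≈ 318 N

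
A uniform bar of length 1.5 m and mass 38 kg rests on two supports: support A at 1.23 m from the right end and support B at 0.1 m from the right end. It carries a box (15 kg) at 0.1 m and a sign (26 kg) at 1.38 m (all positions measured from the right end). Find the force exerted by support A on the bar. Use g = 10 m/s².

Choose support B as the axis so its reaction then has zero moment arm.
Beam weight: 38 × 10 = 380 N down at 0.75 m → arm 0.65 m, τ = 380 × 0.65 = 247 N·m counterclockwise.
Box: acts at the support B, moment arm 0 → no torque.
Sign: 26 × 10 = 260 N down at 1.38 m → arm 1.28 m, τ = 260 × 1.28 = 332.8 N·m counterclockwise.
Net load moment about support B = 579.8 N·m counterclockwise.
Reaction R at support A is upward at 1.23 m, arm 1.13 m → moment R × 1.13 clockwise.
Setting net torque to zero: R × 1.13 = 579.8 → R = 513 N.

R_A ≈ 513 N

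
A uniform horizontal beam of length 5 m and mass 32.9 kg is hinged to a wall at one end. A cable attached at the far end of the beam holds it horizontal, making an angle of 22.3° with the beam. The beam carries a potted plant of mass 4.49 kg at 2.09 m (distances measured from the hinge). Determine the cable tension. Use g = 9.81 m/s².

T ≈ 474 N

About the hinge:
Beam weight: 32.9 × 9.81 = 322.7 N down at 2.5 m → arm 2.5 m, τ = 322.7 × 2.5 = 806.8 N·m clockwise.
Potted plant: 4.49 × 9.81 = 44.05 N down at 2.09 m → arm 2.09 m, τ = 44.05 × 2.09 = 92.06 N·m clockwise.
Total clockwise load moment = 898.9 N·m.
The cable tension T acts at 5 m; only its component perpendicular to the beam, T sinθ, produces torque. sin 22.3° = 0.3795.
Setting net torque to zero: T × 5 × 0.3795 = 898.9 → T = 898.9 / 1.897 = 474 N.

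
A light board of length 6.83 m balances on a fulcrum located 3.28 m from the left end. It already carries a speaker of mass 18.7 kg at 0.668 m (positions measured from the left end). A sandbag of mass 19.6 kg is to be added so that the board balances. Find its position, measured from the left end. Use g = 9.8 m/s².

x ≈ 5.77 m from the left end

About the fulcrum (at 3.28 m from the left end):
Speaker: 18.7 × 9.8 = 183.3 N down at 0.668 m → arm 2.612 m, τ = 183.3 × 2.612 = 478.8 N·m counterclockwise.
Net moment of existing loads = 478.8 N·m counterclockwise.
The sandbag weighs 19.6 × 9.8 = 192.1 N and must supply an equal clockwise moment, so its lever arm about the fulcrum is 478.8 / 192.1 = 2.49 m.
That puts it at 3.28 + 2.49 = 5.77 m from the left end.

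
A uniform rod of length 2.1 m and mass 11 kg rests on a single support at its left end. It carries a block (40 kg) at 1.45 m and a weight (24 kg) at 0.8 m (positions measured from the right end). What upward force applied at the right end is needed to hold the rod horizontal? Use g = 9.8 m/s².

F ≈ 321 N

Taking torques about the left end:
Beam weight: 11 × 9.8 = 107.8 N down at 1.05 m → arm 1.05 m, τ = 107.8 × 1.05 = 113.2 N·m clockwise.
Block: 40 × 9.8 = 392 N down at 1.45 m → arm 0.65 m, τ = 392 × 0.65 = 254.8 N·m clockwise.
Weight: 24 × 9.8 = 235.2 N down at 0.8 m → arm 1.3 m, τ = 235.2 × 1.3 = 305.8 N·m clockwise.
Net moment of the loads = 673.8 N·m clockwise.
The upward force F acts at the right end, arm 2.1 m, giving F × 2.1 counterclockwise.
Setting net torque to zero: F × 2.1 = 673.8 → F = 673.8 / 2.1 = 321 N.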